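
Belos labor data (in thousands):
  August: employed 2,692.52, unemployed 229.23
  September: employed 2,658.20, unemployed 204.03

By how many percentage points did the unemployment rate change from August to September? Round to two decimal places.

The unemployment rate changed by −0.72 percentage points.

August: labor force = 2,692.52 + 229.23 = 2,921.75; u = 229.23/2,921.75 = 7.85%.
September: labor force = 2,658.20 + 204.03 = 2,862.23; u = 204.03/2,862.23 = 7.13%.
Change = 7.13% − 7.85% = −0.72 pp.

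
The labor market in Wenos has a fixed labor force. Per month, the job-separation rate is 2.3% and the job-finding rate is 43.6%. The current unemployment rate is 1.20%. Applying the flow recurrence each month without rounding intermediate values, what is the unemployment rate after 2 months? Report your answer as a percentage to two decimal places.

Unemployment rate after two months ≈ 3.90%.

With a fixed labor force, u_{t+1} = u_t + s·(1−u_t) − f·u_t = u_t·(1−s−f) + s.
Here 1−s−f = 0.541 and s = 0.023.
u_1 = 0.012000 × 0.541 + 0.023 = 0.029492.
u_2 = 0.029492 × 0.541 + 0.023 = 0.038955.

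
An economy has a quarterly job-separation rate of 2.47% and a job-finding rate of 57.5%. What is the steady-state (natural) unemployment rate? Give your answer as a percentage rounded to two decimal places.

Steady-state unemployment rate ≈ 4.12%.

At steady state the flows balance: s·E = f·U, so U/(E+U) = s/(s+f).
u* = 2.47 / (2.47 + 57.5) = 2.47 / 59.97 = 4.12%.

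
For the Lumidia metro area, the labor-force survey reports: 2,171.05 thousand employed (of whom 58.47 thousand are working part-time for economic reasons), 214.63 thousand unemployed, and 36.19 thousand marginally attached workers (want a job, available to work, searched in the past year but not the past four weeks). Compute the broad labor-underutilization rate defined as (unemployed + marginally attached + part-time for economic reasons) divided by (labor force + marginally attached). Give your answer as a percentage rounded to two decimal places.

Labor force = 2,171.05 + 214.63 = 2,385.68 thousand.
Numerator = 214.63 + 36.19 + 58.47 = 309.29 thousand.
Denominator = 2,385.68 + 36.19 = 2,421.87 thousand.
Broad rate = 309.29 / 2,421.87 = 12.77%.

Broad underutilization rate ≈ 12.77%.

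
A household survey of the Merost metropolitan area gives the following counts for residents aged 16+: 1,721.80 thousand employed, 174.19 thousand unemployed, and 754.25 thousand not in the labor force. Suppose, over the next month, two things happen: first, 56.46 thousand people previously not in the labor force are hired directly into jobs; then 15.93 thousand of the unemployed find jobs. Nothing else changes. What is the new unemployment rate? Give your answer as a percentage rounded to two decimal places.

Initially, labor force = 1,721.80 + 174.19 = 1,895.99 thousand, so u = 174.19/1,895.99 = 9.19%.
After the first change, employed and labor force both rise by 56.46; unemployed unchanged → E = 1,778.26, U = 174.19, labor force = 1,952.45 thousand.
After the second change, unemployed falls and employed rises by 15.93; labor force unchanged → E = 1,794.19, U = 158.26, labor force = 1,952.45 thousand.
New unemployment rate = 158.26 / 1,952.45 = 8.11%.

New unemployment rate ≈ 8.11%.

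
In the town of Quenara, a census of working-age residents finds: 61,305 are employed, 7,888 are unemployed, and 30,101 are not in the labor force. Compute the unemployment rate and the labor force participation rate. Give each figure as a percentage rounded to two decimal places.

Labor force = employed + unemployed = 61,305 + 7,888 = 69,193.
Working-age population = 69,193 + 30,101 = 99,294.
Unemployment rate = 7,888 / 69,193 = 11.40%.
Labor force participation rate = 69,193 / 99,294 = 69.68%.

Unemployment rate ≈ 11.40%; labor force participation rate ≈ 69.68%.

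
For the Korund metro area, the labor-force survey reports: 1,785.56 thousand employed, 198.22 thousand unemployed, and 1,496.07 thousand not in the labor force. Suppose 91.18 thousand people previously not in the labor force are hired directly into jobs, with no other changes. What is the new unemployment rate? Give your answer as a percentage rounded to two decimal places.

Initially, labor force = 1,785.56 + 198.22 = 1,983.78 thousand, so u = 198.22/1,983.78 = 9.99%.
After the change, employed and labor force both rise by 91.18; unemployed unchanged → E = 1,876.74, U = 198.22, labor force = 2,074.96 thousand.
New unemployment rate = 198.22 / 2,074.96 = 9.55%.

New unemployment rate ≈ 9.55%.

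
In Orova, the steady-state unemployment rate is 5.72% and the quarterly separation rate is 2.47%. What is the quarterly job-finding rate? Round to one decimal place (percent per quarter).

From u* = s/(s+f): f = s·(1−u)/u.
f = 2.47 × (1 − 0.0572) / 0.0572 = 2.3287 / 0.0572 ≈ 40.7% per quarter.

Job-finding rate ≈ 40.7% per quarter.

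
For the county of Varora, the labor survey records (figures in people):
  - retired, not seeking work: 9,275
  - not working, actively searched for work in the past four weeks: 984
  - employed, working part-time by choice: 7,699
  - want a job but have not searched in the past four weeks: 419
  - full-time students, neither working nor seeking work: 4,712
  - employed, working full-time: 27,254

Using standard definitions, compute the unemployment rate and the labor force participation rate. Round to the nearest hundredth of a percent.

Employed = 7,699 + 27,254 = 34,953.
Unemployed = 984.
Labor force = 34,953 + 984 = 35,937.
Not in labor force = 9,275 + 419 + 4,712 = 14,406 (those not working and not actively searching are outside the labor force — including those who want a job but have given up searching).
Civilian working-age population = 35,937 + 14,406 = 50,343.
Unemployment rate = 984 / 35,937 = 2.74%.
Labor force participation rate = 35,937 / 50,343 = 71.38%.

Unemployment rate ≈ 2.74%; labor force participation rate ≈ 71.38%.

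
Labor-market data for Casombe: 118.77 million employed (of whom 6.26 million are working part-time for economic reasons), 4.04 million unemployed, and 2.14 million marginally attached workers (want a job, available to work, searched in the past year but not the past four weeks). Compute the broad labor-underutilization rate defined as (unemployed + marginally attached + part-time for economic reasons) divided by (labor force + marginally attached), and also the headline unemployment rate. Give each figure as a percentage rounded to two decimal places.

Broad underutilization rate ≈ 9.96%; headline unemployment rate ≈ 3.29%.

Labor force = 118.77 + 4.04 = 122.81 million.
Numerator = 4.04 + 2.14 + 6.26 = 12.44 million.
Denominator = 122.81 + 2.14 = 124.95 million.
Broad rate = 12.44 / 124.95 = 9.96%.
Headline unemployment rate = 4.04 / 122.81 = 3.29%.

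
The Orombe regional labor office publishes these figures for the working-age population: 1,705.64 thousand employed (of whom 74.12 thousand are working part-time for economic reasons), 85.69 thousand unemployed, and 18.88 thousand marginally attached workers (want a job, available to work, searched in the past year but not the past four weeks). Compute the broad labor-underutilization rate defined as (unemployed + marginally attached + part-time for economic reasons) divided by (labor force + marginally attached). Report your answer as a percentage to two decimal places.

Labor force = 1,705.64 + 85.69 = 1,791.33 thousand.
Numerator = 85.69 + 18.88 + 74.12 = 178.69 thousand.
Denominator = 1,791.33 + 18.88 = 1,810.21 thousand.
Broad rate = 178.69 / 1,810.21 = 9.87%.

Broad underutilization rate ≈ 9.87%.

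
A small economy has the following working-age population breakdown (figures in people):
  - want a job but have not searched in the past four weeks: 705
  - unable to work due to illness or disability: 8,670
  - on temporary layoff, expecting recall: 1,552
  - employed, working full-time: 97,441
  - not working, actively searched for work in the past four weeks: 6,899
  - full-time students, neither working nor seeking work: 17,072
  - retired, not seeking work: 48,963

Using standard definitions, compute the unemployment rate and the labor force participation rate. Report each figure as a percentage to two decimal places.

Employed = 97,441.
Unemployed = 1,552 + 6,899 = 8,451 (jobless and actively searching, or on temporary layoff).
Labor force = 97,441 + 8,451 = 105,892.
Not in labor force = 705 + 8,670 + 17,072 + 48,963 = 75,410 (those not working and not actively searching are outside the labor force — including those who want a job but have given up searching).
Civilian working-age population = 105,892 + 75,410 = 181,302.
Unemployment rate = 8,451 / 105,892 = 7.98%.
Labor force participation rate = 105,892 / 181,302 = 58.41%.

Unemployment rate ≈ 7.98%; labor force participation rate ≈ 58.41%.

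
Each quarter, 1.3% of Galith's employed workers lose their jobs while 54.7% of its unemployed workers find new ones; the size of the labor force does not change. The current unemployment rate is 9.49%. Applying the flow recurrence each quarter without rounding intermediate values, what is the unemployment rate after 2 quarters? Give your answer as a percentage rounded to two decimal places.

Unemployment rate after two quarters ≈ 3.71%.

With a fixed labor force, u_{t+1} = u_t + s·(1−u_t) − f·u_t = u_t·(1−s−f) + s.
Here 1−s−f = 0.440 and s = 0.013.
u_1 = 0.094900 × 0.440 + 0.013 = 0.054756.
u_2 = 0.054756 × 0.440 + 0.013 = 0.037093.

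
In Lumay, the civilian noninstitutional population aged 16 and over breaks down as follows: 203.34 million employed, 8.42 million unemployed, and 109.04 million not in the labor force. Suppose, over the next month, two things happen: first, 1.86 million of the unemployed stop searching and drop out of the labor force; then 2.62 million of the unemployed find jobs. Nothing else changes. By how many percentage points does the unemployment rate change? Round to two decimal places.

Initially, labor force = 203.34 + 8.42 = 211.76 million, so u = 8.42/211.76 = 3.98%.
After the first change, unemployed and labor force both fall by 1.86 → E = 203.34, U = 6.56, labor force = 209.90 million.
After the second change, unemployed falls and employed rises by 2.62; labor force unchanged → E = 205.96, U = 3.94, labor force = 209.90 million.
New unemployment rate = 3.94 / 209.90 = 1.88%.
Change = 1.88% − 3.98% = −2.10 percentage points.

The unemployment rate changes by −2.10 percentage points.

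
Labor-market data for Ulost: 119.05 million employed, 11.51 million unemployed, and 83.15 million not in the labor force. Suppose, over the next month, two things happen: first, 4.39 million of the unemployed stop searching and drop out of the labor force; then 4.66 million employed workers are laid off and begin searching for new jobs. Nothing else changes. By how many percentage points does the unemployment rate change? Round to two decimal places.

The unemployment rate changes by +0.52 percentage points.

Initially, labor force = 119.05 + 11.51 = 130.56 million, so u = 11.51/130.56 = 8.82%.
After the first change, unemployed and labor force both fall by 4.39 → E = 119.05, U = 7.12, labor force = 126.17 million.
After the second change, employed falls and unemployed rises by 4.66; labor force unchanged → E = 114.39, U = 11.78, labor force = 126.17 million.
New unemployment rate = 11.78 / 126.17 = 9.34%.
Change = 9.34% − 8.82% = +0.52 percentage points.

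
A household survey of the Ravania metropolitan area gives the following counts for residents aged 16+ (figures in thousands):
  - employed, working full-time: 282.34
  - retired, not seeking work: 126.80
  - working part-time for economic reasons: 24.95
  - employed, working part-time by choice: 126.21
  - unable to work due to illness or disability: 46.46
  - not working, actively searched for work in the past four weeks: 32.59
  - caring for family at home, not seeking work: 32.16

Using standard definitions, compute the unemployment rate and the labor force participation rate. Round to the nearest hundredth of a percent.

Unemployment rate ≈ 6.99%; labor force participation rate ≈ 69.41%.

Employed = 282.34 + 24.95 + 126.21 = 433.50 thousand (anyone who worked, including part-time for economic reasons, counts as employed).
Unemployed = 32.59 thousand.
Labor force = 433.50 + 32.59 = 466.09 thousand.
Not in labor force = 126.80 + 46.46 + 32.16 = 205.42 thousand (those not working and not actively searching are outside the labor force).
Civilian working-age population = 466.09 + 205.42 = 671.51 thousand.
Unemployment rate = 32.59 / 466.09 = 6.99%.
Labor force participation rate = 466.09 / 671.51 = 69.41%.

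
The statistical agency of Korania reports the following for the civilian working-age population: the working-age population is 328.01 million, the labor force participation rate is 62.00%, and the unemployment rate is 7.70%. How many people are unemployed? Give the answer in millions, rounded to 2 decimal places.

About 15.66 million are unemployed.

Labor force = 0.6200 × 328.01 = 203.37 million.
Unemployed = 0.0770 × 203.37 ≈ 15.66 million.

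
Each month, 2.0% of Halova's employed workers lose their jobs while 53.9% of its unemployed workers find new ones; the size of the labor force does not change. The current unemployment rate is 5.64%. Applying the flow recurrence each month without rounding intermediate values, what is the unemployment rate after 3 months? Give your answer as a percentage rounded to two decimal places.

With a fixed labor force, u_{t+1} = u_t + s·(1−u_t) − f·u_t = u_t·(1−s−f) + s.
Here 1−s−f = 0.441 and s = 0.020.
u_1 = 0.056400 × 0.441 + 0.020 = 0.044872.
u_2 = 0.044872 × 0.441 + 0.020 = 0.039789.
u_3 = 0.039789 × 0.441 + 0.020 = 0.037547.

Unemployment rate after three months ≈ 3.75%.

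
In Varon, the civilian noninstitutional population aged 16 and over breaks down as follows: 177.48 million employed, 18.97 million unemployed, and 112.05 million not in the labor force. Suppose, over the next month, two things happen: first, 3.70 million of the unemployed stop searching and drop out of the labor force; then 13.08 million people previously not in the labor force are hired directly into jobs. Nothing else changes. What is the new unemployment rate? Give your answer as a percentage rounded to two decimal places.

New unemployment rate ≈ 7.42%.

Initially, labor force = 177.48 + 18.97 = 196.45 million, so u = 18.97/196.45 = 9.66%.
After the first change, unemployed and labor force both fall by 3.70 → E = 177.48, U = 15.27, labor force = 192.75 million.
After the second change, employed and labor force both rise by 13.08; unemployed unchanged → E = 190.56, U = 15.27, labor force = 205.83 million.
New unemployment rate = 15.27 / 205.83 = 7.42%.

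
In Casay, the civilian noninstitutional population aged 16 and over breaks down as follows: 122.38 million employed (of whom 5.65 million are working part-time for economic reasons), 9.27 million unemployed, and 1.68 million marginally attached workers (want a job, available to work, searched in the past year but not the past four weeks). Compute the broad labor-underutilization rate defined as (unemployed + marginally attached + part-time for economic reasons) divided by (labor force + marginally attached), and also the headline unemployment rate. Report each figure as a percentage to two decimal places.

Broad underutilization rate ≈ 12.45%; headline unemployment rate ≈ 7.04%.

Labor force = 122.38 + 9.27 = 131.65 million.
Numerator = 9.27 + 1.68 + 5.65 = 16.60 million.
Denominator = 131.65 + 1.68 = 133.33 million.
Broad rate = 16.60 / 133.33 = 12.45%.
Headline unemployment rate = 9.27 / 131.65 = 7.04%.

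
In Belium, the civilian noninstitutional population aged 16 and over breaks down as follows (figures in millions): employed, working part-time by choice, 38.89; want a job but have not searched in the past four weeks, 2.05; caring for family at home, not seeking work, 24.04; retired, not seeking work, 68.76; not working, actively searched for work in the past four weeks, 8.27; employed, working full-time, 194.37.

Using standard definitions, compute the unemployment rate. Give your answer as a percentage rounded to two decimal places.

Unemployment rate ≈ 3.42%.

Employed = 38.89 + 194.37 = 233.26 million.
Unemployed = 8.27 million.
Labor force = 233.26 + 8.27 = 241.53 million.
Unemployment rate = 8.27 / 241.53 = 3.42%.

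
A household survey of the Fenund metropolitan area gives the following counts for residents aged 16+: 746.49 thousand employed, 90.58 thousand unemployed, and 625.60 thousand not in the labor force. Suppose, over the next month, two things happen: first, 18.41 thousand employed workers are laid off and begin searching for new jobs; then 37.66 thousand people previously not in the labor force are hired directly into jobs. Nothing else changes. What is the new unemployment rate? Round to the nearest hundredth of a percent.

Initially, labor force = 746.49 + 90.58 = 837.07 thousand, so u = 90.58/837.07 = 10.82%.
After the first change, employed falls and unemployed rises by 18.41; labor force unchanged → E = 728.08, U = 108.99, labor force = 837.07 thousand.
After the second change, employed and labor force both rise by 37.66; unemployed unchanged → E = 765.74, U = 108.99, labor force = 874.73 thousand.
New unemployment rate = 108.99 / 874.73 = 12.46%.

New unemployment rate ≈ 12.46%.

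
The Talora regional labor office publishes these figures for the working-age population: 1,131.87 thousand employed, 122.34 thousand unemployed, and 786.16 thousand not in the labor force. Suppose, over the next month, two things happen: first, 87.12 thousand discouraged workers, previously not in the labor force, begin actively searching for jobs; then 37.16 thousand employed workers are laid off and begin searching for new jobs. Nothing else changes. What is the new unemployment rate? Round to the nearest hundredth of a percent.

Initially, labor force = 1,131.87 + 122.34 = 1,254.21 thousand, so u = 122.34/1,254.21 = 9.75%.
After the first change, unemployed and labor force both rise by 87.12 → E = 1,131.87, U = 209.46, labor force = 1,341.33 thousand.
After the second change, employed falls and unemployed rises by 37.16; labor force unchanged → E = 1,094.71, U = 246.62, labor force = 1,341.33 thousand.
New unemployment rate = 246.62 / 1,341.33 = 18.39%.

New unemployment rate ≈ 18.39%.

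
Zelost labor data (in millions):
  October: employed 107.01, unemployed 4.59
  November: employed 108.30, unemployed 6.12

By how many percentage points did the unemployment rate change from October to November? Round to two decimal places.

The unemployment rate changed by +1.24 percentage points.

October: labor force = 107.01 + 4.59 = 111.60; u = 4.59/111.60 = 4.11%.
November: labor force = 108.30 + 6.12 = 114.42; u = 6.12/114.42 = 5.35%.
Change = 5.35% − 4.11% = +1.24 pp.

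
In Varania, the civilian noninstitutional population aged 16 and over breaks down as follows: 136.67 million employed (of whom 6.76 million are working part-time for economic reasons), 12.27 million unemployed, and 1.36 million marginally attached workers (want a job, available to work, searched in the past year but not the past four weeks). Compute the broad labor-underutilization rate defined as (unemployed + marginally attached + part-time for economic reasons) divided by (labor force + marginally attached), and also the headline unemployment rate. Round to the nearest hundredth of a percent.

Broad underutilization rate ≈ 13.57%; headline unemployment rate ≈ 8.24%.

Labor force = 136.67 + 12.27 = 148.94 million.
Numerator = 12.27 + 1.36 + 6.76 = 20.39 million.
Denominator = 148.94 + 1.36 = 150.30 million.
Broad rate = 20.39 / 150.30 = 13.57%.
Headline unemployment rate = 12.27 / 148.94 = 8.24%.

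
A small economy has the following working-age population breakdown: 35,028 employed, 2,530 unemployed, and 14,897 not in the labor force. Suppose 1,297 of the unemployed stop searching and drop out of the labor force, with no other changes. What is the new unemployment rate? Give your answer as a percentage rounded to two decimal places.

New unemployment rate ≈ 3.40%.

Initially, labor force = 35,028 + 2,530 = 37,558, so u = 2,530/37,558 = 6.74%.
After the change, unemployed and labor force both fall by 1,297 → E = 35,028, U = 1,233, labor force = 36,261.
New unemployment rate = 1,233 / 36,261 = 3.40%.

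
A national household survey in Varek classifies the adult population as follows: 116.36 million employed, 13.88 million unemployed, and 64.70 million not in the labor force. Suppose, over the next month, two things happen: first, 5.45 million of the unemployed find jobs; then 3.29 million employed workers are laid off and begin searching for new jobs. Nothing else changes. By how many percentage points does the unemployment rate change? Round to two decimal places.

Initially, labor force = 116.36 + 13.88 = 130.24 million, so u = 13.88/130.24 = 10.66%.
After the first change, unemployed falls and employed rises by 5.45; labor force unchanged → E = 121.81, U = 8.43, labor force = 130.24 million.
After the second change, employed falls and unemployed rises by 3.29; labor force unchanged → E = 118.52, U = 11.72, labor force = 130.24 million.
New unemployment rate = 11.72 / 130.24 = 9.00%.
Change = 9.00% − 10.66% = −1.66 percentage points.

The unemployment rate changes by −1.66 percentage points.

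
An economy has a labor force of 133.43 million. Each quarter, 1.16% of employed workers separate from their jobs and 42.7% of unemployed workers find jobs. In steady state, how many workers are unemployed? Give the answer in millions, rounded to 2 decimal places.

Steady-state unemployment rate u* = s/(s+f) = 1.16/(1.16+42.7) = 0.026448.
Unemployed = u* × labor force = 0.026448 × 133.43 ≈ 3.53 million.

About 3.53 million are unemployed in steady state.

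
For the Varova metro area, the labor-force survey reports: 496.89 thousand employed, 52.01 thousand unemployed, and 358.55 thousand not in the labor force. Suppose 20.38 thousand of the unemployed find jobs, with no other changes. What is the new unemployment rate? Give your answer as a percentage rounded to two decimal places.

New unemployment rate ≈ 5.76%.

Initially, labor force = 496.89 + 52.01 = 548.90 thousand, so u = 52.01/548.90 = 9.48%.
After the change, unemployed falls and employed rises by 20.38; labor force unchanged → E = 517.27, U = 31.63, labor force = 548.90 thousand.
New unemployment rate = 31.63 / 548.90 = 5.76%.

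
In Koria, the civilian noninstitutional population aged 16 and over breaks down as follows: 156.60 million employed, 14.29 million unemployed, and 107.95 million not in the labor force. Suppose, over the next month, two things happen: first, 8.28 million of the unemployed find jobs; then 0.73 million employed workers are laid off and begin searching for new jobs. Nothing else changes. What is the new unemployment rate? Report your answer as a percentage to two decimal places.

New unemployment rate ≈ 3.94%.

Initially, labor force = 156.60 + 14.29 = 170.89 million, so u = 14.29/170.89 = 8.36%.
After the first change, unemployed falls and employed rises by 8.28; labor force unchanged → E = 164.88, U = 6.01, labor force = 170.89 million.
After the second change, employed falls and unemployed rises by 0.73; labor force unchanged → E = 164.15, U = 6.74, labor force = 170.89 million.
New unemployment rate = 6.74 / 170.89 = 3.94%.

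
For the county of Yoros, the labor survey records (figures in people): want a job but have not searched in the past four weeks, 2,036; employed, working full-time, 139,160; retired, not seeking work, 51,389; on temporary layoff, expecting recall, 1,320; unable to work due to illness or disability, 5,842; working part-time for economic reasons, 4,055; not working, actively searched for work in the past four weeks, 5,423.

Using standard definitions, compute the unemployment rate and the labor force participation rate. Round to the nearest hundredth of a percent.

Employed = 139,160 + 4,055 = 143,215 (anyone who worked, including part-time for economic reasons, counts as employed).
Unemployed = 1,320 + 5,423 = 6,743 (jobless and actively searching, or on temporary layoff).
Labor force = 143,215 + 6,743 = 149,958.
Not in labor force = 2,036 + 51,389 + 5,842 = 59,267 (those not working and not actively searching are outside the labor force — including those who want a job but have given up searching).
Civilian working-age population = 149,958 + 59,267 = 209,225.
Unemployment rate = 6,743 / 149,958 = 4.50%.
Labor force participation rate = 149,958 / 209,225 = 71.67%.

Unemployment rate ≈ 4.50%; labor force participation rate ≈ 71.67%.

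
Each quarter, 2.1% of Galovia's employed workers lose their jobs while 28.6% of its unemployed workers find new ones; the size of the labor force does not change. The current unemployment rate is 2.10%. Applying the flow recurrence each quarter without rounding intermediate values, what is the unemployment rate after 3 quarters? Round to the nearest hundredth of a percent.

Unemployment rate after three quarters ≈ 5.26%.

With a fixed labor force, u_{t+1} = u_t + s·(1−u_t) − f·u_t = u_t·(1−s−f) + s.
Here 1−s−f = 0.693 and s = 0.021.
u_1 = 0.021000 × 0.693 + 0.021 = 0.035553.
u_2 = 0.035553 × 0.693 + 0.021 = 0.045638.
u_3 = 0.045638 × 0.693 + 0.021 = 0.052627.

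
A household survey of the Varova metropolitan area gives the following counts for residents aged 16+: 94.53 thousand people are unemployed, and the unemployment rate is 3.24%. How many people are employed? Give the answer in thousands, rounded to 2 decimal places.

Labor force = U / u = 94.53 / 0.0324 ≈ 2,917.59 thousand.
Employed = labor force − unemployed = 2,917.59 − 94.53 = 2,823.06 thousand.

About 2,823.06 thousand are employed.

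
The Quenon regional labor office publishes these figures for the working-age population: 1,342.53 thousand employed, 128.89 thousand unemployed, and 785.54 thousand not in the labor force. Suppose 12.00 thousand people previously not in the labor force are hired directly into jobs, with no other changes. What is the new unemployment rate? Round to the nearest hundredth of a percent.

Initially, labor force = 1,342.53 + 128.89 = 1,471.42 thousand, so u = 128.89/1,471.42 = 8.76%.
After the change, employed and labor force both rise by 12.00; unemployed unchanged → E = 1,354.53, U = 128.89, labor force = 1,483.42 thousand.
New unemployment rate = 128.89 / 1,483.42 = 8.69%.

New unemployment rate ≈ 8.69%.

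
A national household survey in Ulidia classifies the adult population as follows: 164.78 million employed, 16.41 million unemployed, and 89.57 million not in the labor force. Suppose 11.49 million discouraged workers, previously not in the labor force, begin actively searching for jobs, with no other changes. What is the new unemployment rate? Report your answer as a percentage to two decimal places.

New unemployment rate ≈ 14.48%.

Initially, labor force = 164.78 + 16.41 = 181.19 million, so u = 16.41/181.19 = 9.06%.
After the change, unemployed and labor force both rise by 11.49 → E = 164.78, U = 27.90, labor force = 192.68 million.
New unemployment rate = 27.90 / 192.68 = 14.48%.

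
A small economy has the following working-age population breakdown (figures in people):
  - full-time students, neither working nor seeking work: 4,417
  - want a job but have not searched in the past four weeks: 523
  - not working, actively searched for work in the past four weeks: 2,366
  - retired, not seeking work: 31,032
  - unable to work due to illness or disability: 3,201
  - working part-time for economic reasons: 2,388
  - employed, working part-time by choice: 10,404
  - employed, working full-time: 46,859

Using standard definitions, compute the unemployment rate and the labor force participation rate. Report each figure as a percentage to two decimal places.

Employed = 2,388 + 10,404 + 46,859 = 59,651 (anyone who worked, including part-time for economic reasons, counts as employed).
Unemployed = 2,366.
Labor force = 59,651 + 2,366 = 62,017.
Not in labor force = 4,417 + 523 + 31,032 + 3,201 = 39,173 (those not working and not actively searching are outside the labor force — including those who want a job but have given up searching).
Civilian working-age population = 62,017 + 39,173 = 101,190.
Unemployment rate = 2,366 / 62,017 = 3.82%.
Labor force participation rate = 62,017 / 101,190 = 61.29%.

Unemployment rate ≈ 3.82%; labor force participation rate ≈ 61.29%.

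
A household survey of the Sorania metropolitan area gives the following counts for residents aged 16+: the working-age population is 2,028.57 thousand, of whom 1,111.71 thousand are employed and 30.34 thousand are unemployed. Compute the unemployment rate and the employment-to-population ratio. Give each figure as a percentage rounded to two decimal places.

Unemployment rate ≈ 2.66%; employment-population ratio ≈ 54.80%.

Labor force = employed + unemployed = 1,111.71 + 30.34 = 1,142.05 thousand.
Unemployment rate = 30.34 / 1,142.05 = 2.66%.
Employment-population ratio = 1,111.71 / 2,028.57 = 54.80%.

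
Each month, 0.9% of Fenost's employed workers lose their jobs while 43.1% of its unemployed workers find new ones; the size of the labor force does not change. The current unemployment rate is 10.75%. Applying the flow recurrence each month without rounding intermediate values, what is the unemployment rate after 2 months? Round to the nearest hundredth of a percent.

Unemployment rate after two months ≈ 4.78%.

With a fixed labor force, u_{t+1} = u_t + s·(1−u_t) − f·u_t = u_t·(1−s−f) + s.
Here 1−s−f = 0.560 and s = 0.009.
u_1 = 0.107500 × 0.560 + 0.009 = 0.069200.
u_2 = 0.069200 × 0.560 + 0.009 = 0.047752.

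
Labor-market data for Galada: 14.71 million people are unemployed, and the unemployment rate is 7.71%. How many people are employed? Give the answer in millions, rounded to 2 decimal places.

About 176.08 million are employed.

Labor force = U / u = 14.71 / 0.0771 ≈ 190.79 million.
Employed = labor force − unemployed = 190.79 − 14.71 = 176.08 million.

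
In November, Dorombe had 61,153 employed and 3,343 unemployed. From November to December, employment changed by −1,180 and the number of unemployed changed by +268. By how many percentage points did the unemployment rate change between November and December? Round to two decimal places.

The unemployment rate changed by +0.50 percentage points.

November: labor force = 61,153 + 3,343 = 64,496; u = 3,343/64,496 = 5.18%.
December: labor force = 59,973 + 3,611 = 63,584; u = 3,611/63,584 = 5.68%.
Change = 5.68% − 5.18% = +0.50 pp.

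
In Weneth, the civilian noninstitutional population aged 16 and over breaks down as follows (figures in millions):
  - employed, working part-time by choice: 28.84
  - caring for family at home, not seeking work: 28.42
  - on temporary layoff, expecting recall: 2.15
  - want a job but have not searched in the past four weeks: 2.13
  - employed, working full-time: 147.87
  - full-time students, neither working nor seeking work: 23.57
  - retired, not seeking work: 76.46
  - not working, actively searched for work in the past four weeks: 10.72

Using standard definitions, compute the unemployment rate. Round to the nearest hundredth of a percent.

Employed = 28.84 + 147.87 = 176.71 million.
Unemployed = 2.15 + 10.72 = 12.87 million (jobless and actively searching, or on temporary layoff).
Labor force = 176.71 + 12.87 = 189.58 million.
Unemployment rate = 12.87 / 189.58 = 6.79%.

Unemployment rate ≈ 6.79%.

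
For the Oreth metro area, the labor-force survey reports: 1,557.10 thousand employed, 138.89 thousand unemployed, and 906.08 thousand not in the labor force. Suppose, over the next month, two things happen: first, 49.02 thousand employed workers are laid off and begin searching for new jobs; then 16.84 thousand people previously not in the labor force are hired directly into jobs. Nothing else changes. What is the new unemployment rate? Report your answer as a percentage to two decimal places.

Initially, labor force = 1,557.10 + 138.89 = 1,695.99 thousand, so u = 138.89/1,695.99 = 8.19%.
After the first change, employed falls and unemployed rises by 49.02; labor force unchanged → E = 1,508.08, U = 187.91, labor force = 1,695.99 thousand.
After the second change, employed and labor force both rise by 16.84; unemployed unchanged → E = 1,524.92, U = 187.91, labor force = 1,712.83 thousand.
New unemployment rate = 187.91 / 1,712.83 = 10.97%.

New unemployment rate ≈ 10.97%.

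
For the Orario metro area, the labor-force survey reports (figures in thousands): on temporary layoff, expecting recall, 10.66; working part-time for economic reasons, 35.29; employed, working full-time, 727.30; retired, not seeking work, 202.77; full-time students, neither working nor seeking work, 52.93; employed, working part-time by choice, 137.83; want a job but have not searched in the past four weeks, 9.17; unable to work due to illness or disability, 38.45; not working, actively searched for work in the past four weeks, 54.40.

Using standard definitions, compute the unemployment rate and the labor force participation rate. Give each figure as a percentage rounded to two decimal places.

Unemployment rate ≈ 6.74%; labor force participation rate ≈ 76.09%.

Employed = 35.29 + 727.30 + 137.83 = 900.42 thousand (anyone who worked, including part-time for economic reasons, counts as employed).
Unemployed = 10.66 + 54.40 = 65.06 thousand (jobless and actively searching, or on temporary layoff).
Labor force = 900.42 + 65.06 = 965.48 thousand.
Not in labor force = 202.77 + 52.93 + 9.17 + 38.45 = 303.32 thousand (those not working and not actively searching are outside the labor force — including those who want a job but have given up searching).
Civilian working-age population = 965.48 + 303.32 = 1,268.80 thousand.
Unemployment rate = 65.06 / 965.48 = 6.74%.
Labor force participation rate = 965.48 / 1,268.80 = 76.09%.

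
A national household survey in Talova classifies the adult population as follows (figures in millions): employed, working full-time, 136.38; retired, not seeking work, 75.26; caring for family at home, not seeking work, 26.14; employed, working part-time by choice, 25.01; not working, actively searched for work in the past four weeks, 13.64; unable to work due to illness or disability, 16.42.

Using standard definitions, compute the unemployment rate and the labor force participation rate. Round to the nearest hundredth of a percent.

Unemployment rate ≈ 7.79%; labor force participation rate ≈ 59.77%.

Employed = 136.38 + 25.01 = 161.39 million.
Unemployed = 13.64 million.
Labor force = 161.39 + 13.64 = 175.03 million.
Not in labor force = 75.26 + 26.14 + 16.42 = 117.82 million (those not working and not actively searching are outside the labor force).
Civilian working-age population = 175.03 + 117.82 = 292.85 million.
Unemployment rate = 13.64 / 175.03 = 7.79%.
Labor force participation rate = 175.03 / 292.85 = 59.77%.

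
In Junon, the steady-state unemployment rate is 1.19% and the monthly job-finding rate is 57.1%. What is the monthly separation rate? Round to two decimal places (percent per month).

From u* = s/(s+f): s = u·f/(1−u).
s = 0.0119 × 57.1 / (1 − 0.0119) = 0.6795 / 0.9881 ≈ 0.69% per month.

Separation rate ≈ 0.69% per month.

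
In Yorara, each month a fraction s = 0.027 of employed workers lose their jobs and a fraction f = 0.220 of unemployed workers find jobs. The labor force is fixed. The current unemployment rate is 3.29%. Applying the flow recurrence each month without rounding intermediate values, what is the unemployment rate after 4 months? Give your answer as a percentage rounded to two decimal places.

With a fixed labor force, u_{t+1} = u_t + s·(1−u_t) − f·u_t = u_t·(1−s−f) + s.
Here 1−s−f = 0.753 and s = 0.027.
u_1 = 0.032900 × 0.753 + 0.027 = 0.051774.
u_2 = 0.051774 × 0.753 + 0.027 = 0.065986.
u_3 = 0.065986 × 0.753 + 0.027 = 0.076687.
u_4 = 0.076687 × 0.753 + 0.027 = 0.084745.

Unemployment rate after four months ≈ 8.47%.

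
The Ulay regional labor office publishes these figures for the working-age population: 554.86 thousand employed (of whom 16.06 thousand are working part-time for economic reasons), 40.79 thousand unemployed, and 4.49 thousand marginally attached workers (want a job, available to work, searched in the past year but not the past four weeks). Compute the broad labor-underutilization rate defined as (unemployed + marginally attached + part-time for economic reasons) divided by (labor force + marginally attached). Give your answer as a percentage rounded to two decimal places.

Broad underutilization rate ≈ 10.22%.

Labor force = 554.86 + 40.79 = 595.65 thousand.
Numerator = 40.79 + 4.49 + 16.06 = 61.34 thousand.
Denominator = 595.65 + 4.49 = 600.14 thousand.
Broad rate = 61.34 / 600.14 = 10.22%.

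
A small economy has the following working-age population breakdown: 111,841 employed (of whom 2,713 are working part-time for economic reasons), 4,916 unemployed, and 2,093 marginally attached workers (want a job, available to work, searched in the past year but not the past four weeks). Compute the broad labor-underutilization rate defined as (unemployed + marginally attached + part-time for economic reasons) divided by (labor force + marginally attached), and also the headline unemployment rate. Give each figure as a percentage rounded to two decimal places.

Broad underutilization rate ≈ 8.18%; headline unemployment rate ≈ 4.21%.

Labor force = 111,841 + 4,916 = 116,757.
Numerator = 4,916 + 2,093 + 2,713 = 9,722.
Denominator = 116,757 + 2,093 = 118,850.
Broad rate = 9,722 / 118,850 = 8.18%.
Headline unemployment rate = 4,916 / 116,757 = 4.21%.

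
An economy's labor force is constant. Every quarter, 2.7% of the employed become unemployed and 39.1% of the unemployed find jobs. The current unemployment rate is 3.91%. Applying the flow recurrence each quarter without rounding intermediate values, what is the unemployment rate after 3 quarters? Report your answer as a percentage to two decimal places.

Unemployment rate after three quarters ≈ 5.96%.

With a fixed labor force, u_{t+1} = u_t + s·(1−u_t) − f·u_t = u_t·(1−s−f) + s.
Here 1−s−f = 0.582 and s = 0.027.
u_1 = 0.039100 × 0.582 + 0.027 = 0.049756.
u_2 = 0.049756 × 0.582 + 0.027 = 0.055958.
u_3 = 0.055958 × 0.582 + 0.027 = 0.059568.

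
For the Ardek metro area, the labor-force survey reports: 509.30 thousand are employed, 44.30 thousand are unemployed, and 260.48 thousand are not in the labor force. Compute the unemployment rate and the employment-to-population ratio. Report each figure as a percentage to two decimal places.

Labor force = employed + unemployed = 509.30 + 44.30 = 553.60 thousand.
Working-age population = 553.60 + 260.48 = 814.08 thousand.
Unemployment rate = 44.30 / 553.60 = 8.00%.
Employment-population ratio = 509.30 / 814.08 = 62.56%.

Unemployment rate ≈ 8.00%; employment-population ratio ≈ 62.56%.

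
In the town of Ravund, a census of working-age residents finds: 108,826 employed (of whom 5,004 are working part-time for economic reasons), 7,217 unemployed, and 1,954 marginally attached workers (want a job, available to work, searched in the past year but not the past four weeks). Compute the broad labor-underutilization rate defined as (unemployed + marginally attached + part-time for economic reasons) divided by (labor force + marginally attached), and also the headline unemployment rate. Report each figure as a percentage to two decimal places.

Broad underutilization rate ≈ 12.01%; headline unemployment rate ≈ 6.22%.

Labor force = 108,826 + 7,217 = 116,043.
Numerator = 7,217 + 1,954 + 5,004 = 14,175.
Denominator = 116,043 + 1,954 = 117,997.
Broad rate = 14,175 / 117,997 = 12.01%.
Headline unemployment rate = 7,217 / 116,043 = 6.22%.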